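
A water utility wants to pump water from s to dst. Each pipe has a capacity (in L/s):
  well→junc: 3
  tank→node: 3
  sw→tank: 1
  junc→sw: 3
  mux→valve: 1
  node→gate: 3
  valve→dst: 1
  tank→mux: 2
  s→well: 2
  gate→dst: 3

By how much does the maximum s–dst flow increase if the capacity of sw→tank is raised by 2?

Original max flow = 1.
After raising cap(sw→tank), augmenting paths through that edge carry 1 more unit.
New max flow = 2. Increase = 1.

1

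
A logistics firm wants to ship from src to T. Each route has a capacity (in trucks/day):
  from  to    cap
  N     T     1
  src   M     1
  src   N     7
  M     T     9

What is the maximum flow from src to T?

Augment src->N->T: bottleneck 1. Total 1.
Augment src->M->T: bottleneck 1. Total 2.
No augmenting path remains in the residual graph.

2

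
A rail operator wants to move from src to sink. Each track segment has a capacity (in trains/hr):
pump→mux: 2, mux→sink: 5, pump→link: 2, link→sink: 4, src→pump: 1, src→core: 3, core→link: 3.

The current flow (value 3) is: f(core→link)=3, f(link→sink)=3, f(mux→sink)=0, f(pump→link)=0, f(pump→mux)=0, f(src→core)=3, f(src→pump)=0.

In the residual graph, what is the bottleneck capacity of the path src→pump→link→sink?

1

Residual capacities along the path: src→pump: 1, pump→link: 2, link→sink: 1.
Minimum is 1.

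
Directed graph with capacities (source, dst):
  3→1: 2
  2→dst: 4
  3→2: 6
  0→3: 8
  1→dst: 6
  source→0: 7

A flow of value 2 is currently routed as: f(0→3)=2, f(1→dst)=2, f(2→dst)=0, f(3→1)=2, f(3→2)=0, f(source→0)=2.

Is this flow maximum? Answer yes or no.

Residual path source→0→3→2→dst has bottleneck 4 > 0.
Pushing 4 along it raises the flow to 6, so the given flow is not maximum.

No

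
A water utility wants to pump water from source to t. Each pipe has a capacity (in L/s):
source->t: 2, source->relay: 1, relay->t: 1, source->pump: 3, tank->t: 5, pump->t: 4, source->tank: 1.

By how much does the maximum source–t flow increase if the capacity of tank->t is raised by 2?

Original max flow = 7.
Edge tank->t does not cross the min cut (source side {source}), so extra capacity there cannot help.
New max flow = 7. Increase = 0.

0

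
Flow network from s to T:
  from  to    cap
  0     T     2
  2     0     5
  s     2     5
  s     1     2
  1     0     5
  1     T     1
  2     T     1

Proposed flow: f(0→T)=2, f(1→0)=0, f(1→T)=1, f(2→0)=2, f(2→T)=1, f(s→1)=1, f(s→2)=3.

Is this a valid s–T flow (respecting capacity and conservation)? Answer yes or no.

Yes

Every edge has 0 ≤ f(e) ≤ cap(e).
At each intermediate node, inflow equals outflow.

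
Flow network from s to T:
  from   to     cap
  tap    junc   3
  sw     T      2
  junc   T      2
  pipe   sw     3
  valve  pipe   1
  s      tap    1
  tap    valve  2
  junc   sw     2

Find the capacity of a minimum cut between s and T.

Max flow = 1 (via 1 augmenting path).
In the residual at optimum, the set reachable from s is {s}.
Cut edges: s→tap (cap 1). Sum = 1.

1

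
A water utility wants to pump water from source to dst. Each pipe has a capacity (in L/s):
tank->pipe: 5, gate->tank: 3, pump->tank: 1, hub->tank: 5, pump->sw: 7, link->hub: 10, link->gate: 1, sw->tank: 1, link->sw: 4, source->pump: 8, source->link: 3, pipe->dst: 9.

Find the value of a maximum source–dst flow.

5

Augment source->pump->tank->pipe->dst: bottleneck 1. Total 1.
Augment source->pump->sw->tank->pipe->dst: bottleneck 1. Total 2.
Augment source->link->gate->tank->pipe->dst: bottleneck 1. Total 3.
Augment source->link->hub->tank->pipe->dst: bottleneck 2. Total 5.
No augmenting path remains in the residual graph.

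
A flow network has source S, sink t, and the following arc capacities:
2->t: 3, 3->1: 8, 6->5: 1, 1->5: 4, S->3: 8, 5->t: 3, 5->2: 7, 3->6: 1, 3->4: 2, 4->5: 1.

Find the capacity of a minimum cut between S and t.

Max flow = 6 (via 4 augmenting paths).
In the residual at optimum, the set reachable from S is {1, 3, 4, S}.
Cut edges: 3->6 (cap 1), 4->5 (cap 1), 1->5 (cap 4). Sum = 6.

6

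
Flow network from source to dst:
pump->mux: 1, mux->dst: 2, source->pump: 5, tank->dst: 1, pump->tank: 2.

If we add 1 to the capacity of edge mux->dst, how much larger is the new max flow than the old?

Original max flow = 2.
Edge mux->dst does not cross the min cut (source side {pump, source, tank}), so extra capacity there cannot help.
New max flow = 2. Increase = 0.

0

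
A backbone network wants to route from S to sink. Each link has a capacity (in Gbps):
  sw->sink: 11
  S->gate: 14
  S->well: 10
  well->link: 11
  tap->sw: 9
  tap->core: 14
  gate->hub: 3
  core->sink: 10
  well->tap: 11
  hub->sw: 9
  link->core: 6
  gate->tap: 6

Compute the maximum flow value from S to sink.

19

Augment S->gate->hub->sw->sink: bottleneck 3. Total 3.
Augment S->gate->tap->sw->sink: bottleneck 6. Total 9.
Augment S->well->tap->sw->sink: bottleneck 2. Total 11.
Augment S->well->tap->core->sink: bottleneck 8. Total 19.
No augmenting path remains in the residual graph.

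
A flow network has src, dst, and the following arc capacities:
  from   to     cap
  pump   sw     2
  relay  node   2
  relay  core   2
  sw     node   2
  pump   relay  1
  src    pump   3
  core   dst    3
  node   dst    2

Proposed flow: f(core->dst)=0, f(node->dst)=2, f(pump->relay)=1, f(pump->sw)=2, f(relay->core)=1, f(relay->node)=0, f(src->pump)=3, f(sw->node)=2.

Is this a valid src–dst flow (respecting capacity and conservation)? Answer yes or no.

Conservation fails at core: inflow 1 ≠ outflow 0.

No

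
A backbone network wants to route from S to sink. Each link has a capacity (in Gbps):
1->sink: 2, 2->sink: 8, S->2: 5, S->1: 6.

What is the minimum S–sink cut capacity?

7

Max flow = 7 (via 2 augmenting paths).
In the residual at optimum, the set reachable from S is {1, S}.
Cut edges: S->2 (cap 5), 1->sink (cap 2). Sum = 7.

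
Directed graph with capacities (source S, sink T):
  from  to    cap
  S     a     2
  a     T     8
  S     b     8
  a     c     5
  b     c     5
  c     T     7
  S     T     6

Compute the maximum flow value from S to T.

Augment S→T: bottleneck 6. Total 6.
Augment S→a→T: bottleneck 2. Total 8.
Augment S→b→c→T: bottleneck 5. Total 13.
No augmenting path remains in the residual graph.

13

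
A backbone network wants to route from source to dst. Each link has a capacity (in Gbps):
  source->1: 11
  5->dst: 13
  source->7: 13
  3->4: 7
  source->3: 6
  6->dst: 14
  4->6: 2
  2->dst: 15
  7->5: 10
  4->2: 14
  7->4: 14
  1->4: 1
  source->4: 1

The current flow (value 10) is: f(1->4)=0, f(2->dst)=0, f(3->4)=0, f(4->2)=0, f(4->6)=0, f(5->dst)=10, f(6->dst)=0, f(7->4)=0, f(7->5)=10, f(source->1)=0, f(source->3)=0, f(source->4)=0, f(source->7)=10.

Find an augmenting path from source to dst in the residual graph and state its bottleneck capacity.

Residual along source->4->6->dst: source->4: 1, 4->6: 2, 6->dst: 14.
Bottleneck = min = 1.

source->4->6->dst, bottleneck 1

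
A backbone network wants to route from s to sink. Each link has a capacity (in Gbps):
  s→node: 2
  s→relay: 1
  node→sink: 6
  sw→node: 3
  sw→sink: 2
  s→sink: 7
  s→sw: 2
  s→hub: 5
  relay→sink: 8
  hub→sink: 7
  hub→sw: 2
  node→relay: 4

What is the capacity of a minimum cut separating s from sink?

Max flow = 17 (via 5 augmenting paths).
In the residual at optimum, the set reachable from s is {s}.
Cut edges: s→hub (cap 5), s→sw (cap 2), s→node (cap 2), s→relay (cap 1), s→sink (cap 7). Sum = 17.

17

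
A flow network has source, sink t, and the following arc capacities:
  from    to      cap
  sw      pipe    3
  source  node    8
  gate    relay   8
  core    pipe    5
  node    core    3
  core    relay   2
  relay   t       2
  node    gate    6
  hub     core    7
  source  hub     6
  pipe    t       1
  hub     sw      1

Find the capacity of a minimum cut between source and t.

3

Max flow = 3 (via 2 augmenting paths).
In the residual at optimum, the set reachable from source is {core, gate, hub, node, pipe, relay, source, sw}.
Cut edges: pipe->t (cap 1), relay->t (cap 2). Sum = 3.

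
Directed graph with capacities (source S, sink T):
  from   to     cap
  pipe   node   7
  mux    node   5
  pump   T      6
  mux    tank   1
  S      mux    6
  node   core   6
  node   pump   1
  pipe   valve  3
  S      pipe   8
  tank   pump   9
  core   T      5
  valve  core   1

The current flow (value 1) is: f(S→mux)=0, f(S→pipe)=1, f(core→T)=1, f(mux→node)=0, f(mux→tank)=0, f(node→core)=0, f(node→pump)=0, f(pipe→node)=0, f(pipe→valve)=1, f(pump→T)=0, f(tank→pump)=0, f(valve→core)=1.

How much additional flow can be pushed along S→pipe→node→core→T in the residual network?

Residual capacities along the path: S→pipe: 7, pipe→node: 7, node→core: 6, core→T: 4.
Minimum is 4.

4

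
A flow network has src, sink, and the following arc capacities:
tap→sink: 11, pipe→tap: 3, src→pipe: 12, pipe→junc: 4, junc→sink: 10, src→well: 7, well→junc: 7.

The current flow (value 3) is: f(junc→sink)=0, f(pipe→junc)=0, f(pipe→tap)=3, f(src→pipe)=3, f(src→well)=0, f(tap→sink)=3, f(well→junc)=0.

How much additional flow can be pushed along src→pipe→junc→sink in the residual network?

4

Residual capacities along the path: src→pipe: 9, pipe→junc: 4, junc→sink: 10.
Minimum is 4.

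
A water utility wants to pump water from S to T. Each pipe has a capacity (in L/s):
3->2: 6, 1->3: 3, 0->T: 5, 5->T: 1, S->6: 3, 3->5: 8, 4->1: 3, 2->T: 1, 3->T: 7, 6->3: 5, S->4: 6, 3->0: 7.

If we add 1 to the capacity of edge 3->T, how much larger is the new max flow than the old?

Original max flow = 6.
Edge 3->T does not cross the min cut (source side {4, S}), so extra capacity there cannot help.
New max flow = 6. Increase = 0.

0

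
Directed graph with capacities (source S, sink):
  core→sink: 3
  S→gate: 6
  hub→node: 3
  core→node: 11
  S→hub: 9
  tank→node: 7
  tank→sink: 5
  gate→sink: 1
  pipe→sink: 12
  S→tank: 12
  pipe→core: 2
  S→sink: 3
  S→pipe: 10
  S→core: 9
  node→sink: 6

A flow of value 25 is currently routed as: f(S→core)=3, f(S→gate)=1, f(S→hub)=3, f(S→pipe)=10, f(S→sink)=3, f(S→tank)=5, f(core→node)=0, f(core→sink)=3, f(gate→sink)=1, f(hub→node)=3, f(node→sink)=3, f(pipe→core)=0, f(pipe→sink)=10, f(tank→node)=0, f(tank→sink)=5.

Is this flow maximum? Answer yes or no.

No

Residual path S→tank→node→sink has bottleneck 3 > 0.
Pushing 3 along it raises the flow to 28, so the given flow is not maximum.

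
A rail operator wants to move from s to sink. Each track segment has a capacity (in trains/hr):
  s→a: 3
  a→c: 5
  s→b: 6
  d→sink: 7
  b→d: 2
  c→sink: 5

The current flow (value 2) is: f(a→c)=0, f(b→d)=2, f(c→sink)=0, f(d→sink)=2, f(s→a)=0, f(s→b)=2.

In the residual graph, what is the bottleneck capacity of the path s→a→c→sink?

Residual capacities along the path: s→a: 3, a→c: 5, c→sink: 5.
Minimum is 3.

3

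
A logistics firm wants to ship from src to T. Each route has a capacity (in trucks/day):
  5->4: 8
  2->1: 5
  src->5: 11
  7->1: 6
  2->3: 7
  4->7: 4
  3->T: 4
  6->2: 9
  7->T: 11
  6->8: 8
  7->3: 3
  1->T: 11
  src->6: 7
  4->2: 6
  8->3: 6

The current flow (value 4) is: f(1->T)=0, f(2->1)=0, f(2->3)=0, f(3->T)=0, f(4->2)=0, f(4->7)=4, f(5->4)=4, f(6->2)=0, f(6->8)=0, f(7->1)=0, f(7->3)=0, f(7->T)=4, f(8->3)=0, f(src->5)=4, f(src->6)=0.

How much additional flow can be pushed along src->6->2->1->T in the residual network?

5

Residual capacities along the path: src->6: 7, 6->2: 9, 2->1: 5, 1->T: 11.
Minimum is 5.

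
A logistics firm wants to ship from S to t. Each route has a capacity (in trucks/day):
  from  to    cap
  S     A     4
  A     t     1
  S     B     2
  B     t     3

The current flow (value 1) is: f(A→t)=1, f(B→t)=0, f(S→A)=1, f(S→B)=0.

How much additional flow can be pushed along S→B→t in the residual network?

2

Residual capacities along the path: S→B: 2, B→t: 3.
Minimum is 2.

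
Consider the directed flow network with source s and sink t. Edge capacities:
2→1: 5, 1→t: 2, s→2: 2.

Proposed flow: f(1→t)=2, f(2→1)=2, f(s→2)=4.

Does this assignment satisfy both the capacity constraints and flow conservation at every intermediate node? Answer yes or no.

No

Capacity violated on s→2: flow 4 > capacity 2.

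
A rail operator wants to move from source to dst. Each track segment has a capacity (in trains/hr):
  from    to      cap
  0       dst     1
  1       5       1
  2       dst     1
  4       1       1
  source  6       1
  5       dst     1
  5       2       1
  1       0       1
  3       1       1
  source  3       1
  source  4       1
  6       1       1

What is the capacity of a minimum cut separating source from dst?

2

Max flow = 2 (via 2 augmenting paths).
In the residual at optimum, the set reachable from source is {1, 3, 4, 6, source}.
Cut edges: 1->5 (cap 1), 1->0 (cap 1). Sum = 2.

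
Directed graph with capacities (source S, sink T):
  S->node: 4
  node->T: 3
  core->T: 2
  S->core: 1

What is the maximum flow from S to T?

Augment S->core->T: bottleneck 1. Total 1.
Augment S->node->T: bottleneck 3. Total 4.
No augmenting path remains in the residual graph.

4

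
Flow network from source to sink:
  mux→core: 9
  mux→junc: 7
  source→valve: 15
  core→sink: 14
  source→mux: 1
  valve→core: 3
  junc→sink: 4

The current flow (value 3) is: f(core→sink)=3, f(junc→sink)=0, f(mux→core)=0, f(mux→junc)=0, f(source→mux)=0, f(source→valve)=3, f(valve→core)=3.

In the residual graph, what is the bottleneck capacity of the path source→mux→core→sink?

Residual capacities along the path: source→mux: 1, mux→core: 9, core→sink: 11.
Minimum is 1.

1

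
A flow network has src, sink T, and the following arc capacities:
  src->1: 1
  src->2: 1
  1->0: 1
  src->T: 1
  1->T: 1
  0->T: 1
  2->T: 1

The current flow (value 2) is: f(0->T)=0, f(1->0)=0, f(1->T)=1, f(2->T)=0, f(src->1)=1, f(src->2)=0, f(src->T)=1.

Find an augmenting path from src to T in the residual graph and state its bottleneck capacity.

Residual along src->2->T: src->2: 1, 2->T: 1.
Bottleneck = min = 1.

src->2->T, bottleneck 1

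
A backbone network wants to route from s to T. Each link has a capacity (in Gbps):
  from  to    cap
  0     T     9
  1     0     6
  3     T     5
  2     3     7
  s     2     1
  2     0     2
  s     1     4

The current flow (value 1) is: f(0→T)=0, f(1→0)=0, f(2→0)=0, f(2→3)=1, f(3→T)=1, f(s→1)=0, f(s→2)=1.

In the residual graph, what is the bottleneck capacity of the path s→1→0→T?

Residual capacities along the path: s→1: 4, 1→0: 6, 0→T: 9.
Minimum is 4.

4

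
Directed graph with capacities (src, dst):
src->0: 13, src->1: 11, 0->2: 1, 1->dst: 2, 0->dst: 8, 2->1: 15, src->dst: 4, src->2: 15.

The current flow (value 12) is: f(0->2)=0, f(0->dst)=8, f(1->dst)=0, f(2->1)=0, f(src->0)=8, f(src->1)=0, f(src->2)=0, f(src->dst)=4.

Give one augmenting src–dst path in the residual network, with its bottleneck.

src->1->dst, bottleneck 2

Residual along src->1->dst: src->1: 11, 1->dst: 2.
Bottleneck = min = 2.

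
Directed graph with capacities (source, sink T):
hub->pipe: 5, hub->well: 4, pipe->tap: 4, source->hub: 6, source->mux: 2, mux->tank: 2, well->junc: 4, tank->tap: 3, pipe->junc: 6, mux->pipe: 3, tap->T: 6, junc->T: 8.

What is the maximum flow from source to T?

8

Augment source->hub->well->junc->T: bottleneck 4. Total 4.
Augment source->hub->pipe->junc->T: bottleneck 2. Total 6.
Augment source->mux->pipe->junc->T: bottleneck 2. Total 8.
No augmenting path remains in the residual graph.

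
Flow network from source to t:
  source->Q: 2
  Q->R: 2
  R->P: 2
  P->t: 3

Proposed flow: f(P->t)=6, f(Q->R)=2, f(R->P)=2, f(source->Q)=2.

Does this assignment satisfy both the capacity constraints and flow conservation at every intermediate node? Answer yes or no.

Capacity violated on P->t: flow 6 > capacity 3.

No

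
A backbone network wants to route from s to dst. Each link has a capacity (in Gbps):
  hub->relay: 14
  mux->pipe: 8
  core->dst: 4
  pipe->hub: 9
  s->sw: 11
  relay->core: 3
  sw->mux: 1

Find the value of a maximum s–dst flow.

1

Augment s->sw->mux->pipe->hub->relay->core->dst: bottleneck 1. Total 1.
No augmenting path remains in the residual graph.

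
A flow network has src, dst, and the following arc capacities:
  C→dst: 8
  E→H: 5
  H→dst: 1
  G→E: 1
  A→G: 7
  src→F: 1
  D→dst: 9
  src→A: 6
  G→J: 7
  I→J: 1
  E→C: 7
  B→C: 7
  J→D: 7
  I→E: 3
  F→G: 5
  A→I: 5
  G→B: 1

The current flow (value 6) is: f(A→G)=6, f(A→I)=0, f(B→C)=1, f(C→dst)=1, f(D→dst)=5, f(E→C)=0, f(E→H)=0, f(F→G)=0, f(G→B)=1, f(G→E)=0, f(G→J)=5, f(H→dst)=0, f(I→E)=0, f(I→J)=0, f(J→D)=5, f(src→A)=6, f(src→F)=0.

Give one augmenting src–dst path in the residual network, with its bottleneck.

src→F→G→J→D→dst, bottleneck 1

Residual along src→F→G→J→D→dst: src→F: 1, F→G: 5, G→J: 2, J→D: 2, D→dst: 4.
Bottleneck = min = 1.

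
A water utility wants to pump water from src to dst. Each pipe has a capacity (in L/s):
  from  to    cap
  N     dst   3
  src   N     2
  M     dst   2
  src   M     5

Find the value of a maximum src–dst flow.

4

Augment src->M->dst: bottleneck 2. Total 2.
Augment src->N->dst: bottleneck 2. Total 4.
No augmenting path remains in the residual graph.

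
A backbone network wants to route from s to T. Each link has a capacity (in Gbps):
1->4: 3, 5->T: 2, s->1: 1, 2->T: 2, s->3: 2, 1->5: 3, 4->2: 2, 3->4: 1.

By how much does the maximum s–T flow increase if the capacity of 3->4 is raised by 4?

Original max flow = 2.
After raising cap(3->4), augmenting paths through that edge carry 1 more unit.
New max flow = 3. Increase = 1.

1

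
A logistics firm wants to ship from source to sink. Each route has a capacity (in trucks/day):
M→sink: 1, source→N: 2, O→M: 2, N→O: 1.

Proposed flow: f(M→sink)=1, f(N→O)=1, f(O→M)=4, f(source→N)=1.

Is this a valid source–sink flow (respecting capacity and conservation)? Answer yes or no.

Capacity violated on O→M: flow 4 > capacity 2.

No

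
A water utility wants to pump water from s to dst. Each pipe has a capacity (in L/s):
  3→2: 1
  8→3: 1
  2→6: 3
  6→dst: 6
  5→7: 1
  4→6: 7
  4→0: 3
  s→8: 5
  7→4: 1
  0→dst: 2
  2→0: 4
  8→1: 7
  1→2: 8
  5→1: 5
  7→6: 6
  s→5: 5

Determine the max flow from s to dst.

Augment s→5→7→6→dst: bottleneck 1. Total 1.
Augment s→5→1→2→6→dst: bottleneck 3. Total 4.
Augment s→5→1→2→0→dst: bottleneck 1. Total 5.
Augment s→8→3→2→0→dst: bottleneck 1. Total 6.
No augmenting path remains in the residual graph.

6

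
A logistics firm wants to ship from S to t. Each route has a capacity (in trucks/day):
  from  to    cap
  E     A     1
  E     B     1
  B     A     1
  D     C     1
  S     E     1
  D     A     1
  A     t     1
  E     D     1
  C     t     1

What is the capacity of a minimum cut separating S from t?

Max flow = 1 (via 1 augmenting path).
In the residual at optimum, the set reachable from S is {S}.
Cut edges: S→E (cap 1). Sum = 1.

1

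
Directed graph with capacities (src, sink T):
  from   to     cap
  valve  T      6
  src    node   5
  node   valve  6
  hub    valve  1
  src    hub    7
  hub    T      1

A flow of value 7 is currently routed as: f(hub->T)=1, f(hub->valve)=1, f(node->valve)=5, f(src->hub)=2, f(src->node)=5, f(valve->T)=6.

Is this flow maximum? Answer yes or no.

Residual reachable from src: {hub, src}; T is not reachable.
Saturated cut: src->node, hub->valve, hub->T with total capacity 7 = current flow value. Flow is maximum.

Yes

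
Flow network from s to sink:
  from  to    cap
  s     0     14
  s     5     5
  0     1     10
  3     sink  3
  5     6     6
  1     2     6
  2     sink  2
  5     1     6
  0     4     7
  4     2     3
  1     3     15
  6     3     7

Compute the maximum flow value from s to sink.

5

Augment s→0→4→2→sink: bottleneck 2. Total 2.
Augment s→0→1→3→sink: bottleneck 3. Total 5.
No augmenting path remains in the residual graph.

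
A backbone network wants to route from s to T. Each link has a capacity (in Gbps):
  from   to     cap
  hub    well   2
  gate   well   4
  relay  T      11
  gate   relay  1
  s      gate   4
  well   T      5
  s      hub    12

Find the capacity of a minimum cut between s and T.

6

Max flow = 6 (via 3 augmenting paths).
In the residual at optimum, the set reachable from s is {hub, s}.
Cut edges: s->gate (cap 4), hub->well (cap 2). Sum = 6.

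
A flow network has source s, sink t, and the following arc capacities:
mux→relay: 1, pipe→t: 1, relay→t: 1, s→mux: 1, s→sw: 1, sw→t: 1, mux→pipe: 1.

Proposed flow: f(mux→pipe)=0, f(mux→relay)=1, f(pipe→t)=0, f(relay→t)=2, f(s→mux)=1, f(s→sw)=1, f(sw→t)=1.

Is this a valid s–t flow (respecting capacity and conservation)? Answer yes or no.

No

Capacity violated on relay→t: flow 2 > capacity 1.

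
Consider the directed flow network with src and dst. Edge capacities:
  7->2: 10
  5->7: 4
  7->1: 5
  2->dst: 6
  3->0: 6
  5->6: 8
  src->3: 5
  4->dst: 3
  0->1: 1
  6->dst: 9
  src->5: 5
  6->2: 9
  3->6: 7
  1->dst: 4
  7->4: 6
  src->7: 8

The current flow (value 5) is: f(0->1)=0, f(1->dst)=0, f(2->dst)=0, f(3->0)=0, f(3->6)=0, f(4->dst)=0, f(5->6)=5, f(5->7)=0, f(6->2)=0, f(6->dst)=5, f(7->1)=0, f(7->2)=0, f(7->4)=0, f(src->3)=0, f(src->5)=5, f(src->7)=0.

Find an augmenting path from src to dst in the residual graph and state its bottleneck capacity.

Residual along src->3->6->dst: src->3: 5, 3->6: 7, 6->dst: 4.
Bottleneck = min = 4.

src->3->6->dst, bottleneck 4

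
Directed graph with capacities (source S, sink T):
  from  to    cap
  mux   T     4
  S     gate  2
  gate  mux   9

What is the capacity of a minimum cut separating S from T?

Max flow = 2 (via 1 augmenting path).
In the residual at optimum, the set reachable from S is {S}.
Cut edges: S->gate (cap 2). Sum = 2.

2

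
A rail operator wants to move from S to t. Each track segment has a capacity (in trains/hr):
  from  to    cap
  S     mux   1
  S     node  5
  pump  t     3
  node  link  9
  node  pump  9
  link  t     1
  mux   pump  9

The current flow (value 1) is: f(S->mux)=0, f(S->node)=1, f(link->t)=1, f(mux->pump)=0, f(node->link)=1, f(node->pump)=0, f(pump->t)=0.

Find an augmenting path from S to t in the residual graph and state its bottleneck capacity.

Residual along S->node->pump->t: S->node: 4, node->pump: 9, pump->t: 3.
Bottleneck = min = 3.

S->node->pump->t, bottleneck 3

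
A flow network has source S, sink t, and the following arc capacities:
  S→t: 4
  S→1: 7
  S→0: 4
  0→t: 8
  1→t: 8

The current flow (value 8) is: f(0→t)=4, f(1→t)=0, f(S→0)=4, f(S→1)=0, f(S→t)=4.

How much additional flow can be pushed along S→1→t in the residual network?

Residual capacities along the path: S→1: 7, 1→t: 8.
Minimum is 7.

7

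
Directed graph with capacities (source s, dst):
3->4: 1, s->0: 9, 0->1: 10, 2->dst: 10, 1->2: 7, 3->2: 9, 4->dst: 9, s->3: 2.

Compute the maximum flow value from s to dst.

9

Augment s->3->4->dst: bottleneck 1. Total 1.
Augment s->3->2->dst: bottleneck 1. Total 2.
Augment s->0->1->2->dst: bottleneck 7. Total 9.
No augmenting path remains in the residual graph.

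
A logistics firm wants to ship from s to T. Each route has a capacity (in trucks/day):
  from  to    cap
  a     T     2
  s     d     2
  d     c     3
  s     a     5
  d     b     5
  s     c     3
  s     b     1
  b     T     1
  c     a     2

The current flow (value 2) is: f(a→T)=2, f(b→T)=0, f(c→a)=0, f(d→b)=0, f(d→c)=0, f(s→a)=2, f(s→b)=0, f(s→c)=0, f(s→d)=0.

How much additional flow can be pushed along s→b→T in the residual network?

Residual capacities along the path: s→b: 1, b→T: 1.
Minimum is 1.

1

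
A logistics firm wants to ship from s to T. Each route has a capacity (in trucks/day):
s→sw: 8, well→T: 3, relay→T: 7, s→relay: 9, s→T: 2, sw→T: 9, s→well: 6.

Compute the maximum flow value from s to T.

Augment s→T: bottleneck 2. Total 2.
Augment s→relay→T: bottleneck 7. Total 9.
Augment s→well→T: bottleneck 3. Total 12.
Augment s→sw→T: bottleneck 8. Total 20.
No augmenting path remains in the residual graph.

20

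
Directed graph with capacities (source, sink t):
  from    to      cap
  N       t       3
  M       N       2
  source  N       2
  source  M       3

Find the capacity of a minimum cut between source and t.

Max flow = 3 (via 2 augmenting paths).
In the residual at optimum, the set reachable from source is {M, N, source}.
Cut edges: N→t (cap 3). Sum = 3.

3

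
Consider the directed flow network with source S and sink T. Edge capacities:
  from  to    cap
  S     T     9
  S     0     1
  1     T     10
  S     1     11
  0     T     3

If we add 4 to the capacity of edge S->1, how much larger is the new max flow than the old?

0

Original max flow = 20.
Edge S->1 does not cross the min cut (source side {1, S}), so extra capacity there cannot help.
New max flow = 20. Increase = 0.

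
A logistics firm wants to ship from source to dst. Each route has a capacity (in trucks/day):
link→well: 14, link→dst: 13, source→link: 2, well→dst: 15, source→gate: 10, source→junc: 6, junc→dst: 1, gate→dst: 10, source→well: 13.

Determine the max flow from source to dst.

Augment source→junc→dst: bottleneck 1. Total 1.
Augment source→link→dst: bottleneck 2. Total 3.
Augment source→well→dst: bottleneck 13. Total 16.
Augment source→gate→dst: bottleneck 10. Total 26.
No augmenting path remains in the residual graph.

26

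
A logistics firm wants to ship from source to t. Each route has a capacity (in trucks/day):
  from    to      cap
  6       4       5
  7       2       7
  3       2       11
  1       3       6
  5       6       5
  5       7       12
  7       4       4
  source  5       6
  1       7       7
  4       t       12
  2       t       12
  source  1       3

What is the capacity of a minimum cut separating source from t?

9

Max flow = 9 (via 2 augmenting paths).
In the residual at optimum, the set reachable from source is {source}.
Cut edges: source→1 (cap 3), source→5 (cap 6). Sum = 9.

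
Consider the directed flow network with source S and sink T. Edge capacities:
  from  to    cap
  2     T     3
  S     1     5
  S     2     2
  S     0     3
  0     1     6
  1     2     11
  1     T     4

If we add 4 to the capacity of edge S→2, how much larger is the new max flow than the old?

Original max flow = 7.
Edge S→2 does not cross the min cut (source side {0, 1, 2, S}), so extra capacity there cannot help.
New max flow = 7. Increase = 0.

0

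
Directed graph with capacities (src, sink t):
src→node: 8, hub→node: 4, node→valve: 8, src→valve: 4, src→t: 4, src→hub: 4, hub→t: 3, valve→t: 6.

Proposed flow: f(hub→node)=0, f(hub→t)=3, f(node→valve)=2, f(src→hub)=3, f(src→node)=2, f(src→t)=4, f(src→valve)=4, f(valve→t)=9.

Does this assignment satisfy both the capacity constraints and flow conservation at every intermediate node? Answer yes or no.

No

Capacity violated on valve→t: flow 9 > capacity 6.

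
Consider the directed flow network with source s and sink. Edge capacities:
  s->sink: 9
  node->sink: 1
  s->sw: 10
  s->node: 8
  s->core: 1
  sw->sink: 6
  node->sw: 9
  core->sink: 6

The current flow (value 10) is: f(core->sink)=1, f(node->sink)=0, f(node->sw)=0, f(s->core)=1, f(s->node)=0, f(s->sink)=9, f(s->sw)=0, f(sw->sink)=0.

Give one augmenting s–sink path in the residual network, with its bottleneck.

Residual along s->node->sink: s->node: 8, node->sink: 1.
Bottleneck = min = 1.

s->node->sink, bottleneck 1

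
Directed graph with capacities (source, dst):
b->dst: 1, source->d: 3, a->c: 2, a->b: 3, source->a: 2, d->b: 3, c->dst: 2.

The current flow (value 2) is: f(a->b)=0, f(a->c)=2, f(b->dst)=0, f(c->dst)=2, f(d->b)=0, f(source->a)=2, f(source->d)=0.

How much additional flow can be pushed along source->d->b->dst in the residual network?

Residual capacities along the path: source->d: 3, d->b: 3, b->dst: 1.
Minimum is 1.

1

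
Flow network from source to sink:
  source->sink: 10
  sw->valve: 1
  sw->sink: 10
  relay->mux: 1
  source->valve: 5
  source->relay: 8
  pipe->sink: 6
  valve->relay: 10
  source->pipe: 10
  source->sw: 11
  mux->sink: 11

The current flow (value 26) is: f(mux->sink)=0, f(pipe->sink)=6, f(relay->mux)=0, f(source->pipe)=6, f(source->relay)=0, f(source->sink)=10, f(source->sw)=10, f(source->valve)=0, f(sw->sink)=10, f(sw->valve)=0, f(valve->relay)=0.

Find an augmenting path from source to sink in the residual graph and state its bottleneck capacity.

Residual along source->relay->mux->sink: source->relay: 8, relay->mux: 1, mux->sink: 11.
Bottleneck = min = 1.

source->relay->mux->sink, bottleneck 1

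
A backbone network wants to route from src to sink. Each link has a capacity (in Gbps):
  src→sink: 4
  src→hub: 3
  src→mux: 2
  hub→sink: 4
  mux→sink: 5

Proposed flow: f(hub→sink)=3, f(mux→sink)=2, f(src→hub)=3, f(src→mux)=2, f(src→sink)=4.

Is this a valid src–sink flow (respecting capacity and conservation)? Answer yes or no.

Yes

Every edge has 0 ≤ f(e) ≤ cap(e).
At each intermediate node, inflow equals outflow.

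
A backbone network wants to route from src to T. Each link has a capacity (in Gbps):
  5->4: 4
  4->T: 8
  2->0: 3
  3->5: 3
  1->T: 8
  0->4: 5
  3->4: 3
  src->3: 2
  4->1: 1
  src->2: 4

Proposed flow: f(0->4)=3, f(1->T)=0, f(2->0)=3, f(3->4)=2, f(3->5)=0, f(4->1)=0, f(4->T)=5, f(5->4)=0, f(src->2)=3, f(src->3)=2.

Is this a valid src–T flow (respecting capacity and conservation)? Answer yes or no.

Every edge has 0 ≤ f(e) ≤ cap(e).
At each intermediate node, inflow equals outflow.

Yes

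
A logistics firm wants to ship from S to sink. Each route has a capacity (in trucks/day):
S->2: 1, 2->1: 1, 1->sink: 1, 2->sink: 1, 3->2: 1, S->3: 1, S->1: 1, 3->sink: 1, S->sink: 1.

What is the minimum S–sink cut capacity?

4

Max flow = 4 (via 4 augmenting paths).
In the residual at optimum, the set reachable from S is {S}.
Cut edges: S->3 (cap 1), S->2 (cap 1), S->1 (cap 1), S->sink (cap 1). Sum = 4.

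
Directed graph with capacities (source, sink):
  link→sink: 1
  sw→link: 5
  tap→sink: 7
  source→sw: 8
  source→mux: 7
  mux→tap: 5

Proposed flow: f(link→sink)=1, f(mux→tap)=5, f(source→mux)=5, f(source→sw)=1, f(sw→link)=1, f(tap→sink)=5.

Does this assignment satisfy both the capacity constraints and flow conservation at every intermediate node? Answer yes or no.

Every edge has 0 ≤ f(e) ≤ cap(e).
At each intermediate node, inflow equals outflow.

Yes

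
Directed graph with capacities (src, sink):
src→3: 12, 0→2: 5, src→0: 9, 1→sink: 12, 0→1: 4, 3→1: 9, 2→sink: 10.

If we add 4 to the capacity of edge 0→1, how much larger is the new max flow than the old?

Original max flow = 17.
Edge 0→1 does not cross the min cut (source side {0, 1, 3, src}), so extra capacity there cannot help.
New max flow = 17. Increase = 0.

0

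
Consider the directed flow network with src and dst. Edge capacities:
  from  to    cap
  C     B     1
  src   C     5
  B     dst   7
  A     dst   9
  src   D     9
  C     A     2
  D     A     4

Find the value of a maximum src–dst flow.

7

Augment src→C→B→dst: bottleneck 1. Total 1.
Augment src→C→A→dst: bottleneck 2. Total 3.
Augment src→D→A→dst: bottleneck 4. Total 7.
No augmenting path remains in the residual graph.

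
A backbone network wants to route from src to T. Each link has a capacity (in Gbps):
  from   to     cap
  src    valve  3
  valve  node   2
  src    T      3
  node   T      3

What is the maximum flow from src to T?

5

Augment src->T: bottleneck 3. Total 3.
Augment src->valve->node->T: bottleneck 2. Total 5.
No augmenting path remains in the residual graph.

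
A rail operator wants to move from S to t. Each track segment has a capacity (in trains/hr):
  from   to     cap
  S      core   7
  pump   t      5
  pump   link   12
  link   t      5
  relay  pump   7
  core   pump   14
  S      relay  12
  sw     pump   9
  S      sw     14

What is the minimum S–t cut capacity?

Max flow = 10 (via 3 augmenting paths).
In the residual at optimum, the set reachable from S is {S, core, link, pump, relay, sw}.
Cut edges: pump->t (cap 5), link->t (cap 5). Sum = 10.

10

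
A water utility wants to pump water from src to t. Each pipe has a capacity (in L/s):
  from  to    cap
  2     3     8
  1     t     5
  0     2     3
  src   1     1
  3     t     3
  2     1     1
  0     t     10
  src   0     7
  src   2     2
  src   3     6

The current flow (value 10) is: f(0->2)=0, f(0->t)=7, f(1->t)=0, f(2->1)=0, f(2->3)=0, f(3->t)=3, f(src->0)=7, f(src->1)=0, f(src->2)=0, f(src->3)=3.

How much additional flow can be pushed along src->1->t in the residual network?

1

Residual capacities along the path: src->1: 1, 1->t: 5.
Minimum is 1.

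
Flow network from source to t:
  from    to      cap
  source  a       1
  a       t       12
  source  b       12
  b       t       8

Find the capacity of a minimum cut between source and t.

9

Max flow = 9 (via 2 augmenting paths).
In the residual at optimum, the set reachable from source is {b, source}.
Cut edges: source→a (cap 1), b→t (cap 8). Sum = 9.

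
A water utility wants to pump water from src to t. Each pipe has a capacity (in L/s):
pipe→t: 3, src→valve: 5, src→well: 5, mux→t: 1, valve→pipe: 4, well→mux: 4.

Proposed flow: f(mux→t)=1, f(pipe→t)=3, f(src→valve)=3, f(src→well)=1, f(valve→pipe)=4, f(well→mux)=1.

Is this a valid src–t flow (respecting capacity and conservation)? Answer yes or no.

No

Conservation fails at valve: inflow 3 ≠ outflow 4.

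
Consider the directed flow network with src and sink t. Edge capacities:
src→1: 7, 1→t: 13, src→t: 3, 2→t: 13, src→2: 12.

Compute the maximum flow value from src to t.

22

Augment src→t: bottleneck 3. Total 3.
Augment src→1→t: bottleneck 7. Total 10.
Augment src→2→t: bottleneck 12. Total 22.
No augmenting path remains in the residual graph.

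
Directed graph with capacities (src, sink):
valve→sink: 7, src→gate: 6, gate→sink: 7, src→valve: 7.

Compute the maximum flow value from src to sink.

Augment src→valve→sink: bottleneck 7. Total 7.
Augment src→gate→sink: bottleneck 6. Total 13.
No augmenting path remains in the residual graph.

13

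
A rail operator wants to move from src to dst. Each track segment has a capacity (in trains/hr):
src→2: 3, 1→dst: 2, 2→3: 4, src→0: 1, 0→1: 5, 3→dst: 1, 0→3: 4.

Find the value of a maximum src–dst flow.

Augment src→2→3→dst: bottleneck 1. Total 1.
Augment src→0→1→dst: bottleneck 1. Total 2.
No augmenting path remains in the residual graph.

2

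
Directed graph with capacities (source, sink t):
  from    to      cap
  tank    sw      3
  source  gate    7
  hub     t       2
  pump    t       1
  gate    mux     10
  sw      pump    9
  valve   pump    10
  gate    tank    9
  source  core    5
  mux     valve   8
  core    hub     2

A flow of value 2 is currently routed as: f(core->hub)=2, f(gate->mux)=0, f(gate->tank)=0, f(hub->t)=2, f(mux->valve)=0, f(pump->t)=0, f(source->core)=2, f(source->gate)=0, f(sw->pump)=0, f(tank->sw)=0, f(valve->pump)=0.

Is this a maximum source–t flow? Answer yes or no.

Residual path source->gate->tank->sw->pump->t has bottleneck 1 > 0.
Pushing 1 along it raises the flow to 3, so the given flow is not maximum.

No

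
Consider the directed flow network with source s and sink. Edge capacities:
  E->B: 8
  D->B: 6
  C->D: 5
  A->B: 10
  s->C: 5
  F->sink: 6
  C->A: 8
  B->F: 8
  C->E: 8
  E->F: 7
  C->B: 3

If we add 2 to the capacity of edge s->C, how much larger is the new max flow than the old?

1

Original max flow = 5.
After raising cap(s->C), augmenting paths through that edge carry 1 more unit.
New max flow = 6. Increase = 1.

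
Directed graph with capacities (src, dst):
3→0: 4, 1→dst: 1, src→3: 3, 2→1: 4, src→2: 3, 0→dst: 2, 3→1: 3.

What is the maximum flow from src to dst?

3

Augment src→3→0→dst: bottleneck 2. Total 2.
Augment src→3→1→dst: bottleneck 1. Total 3.
No augmenting path remains in the residual graph.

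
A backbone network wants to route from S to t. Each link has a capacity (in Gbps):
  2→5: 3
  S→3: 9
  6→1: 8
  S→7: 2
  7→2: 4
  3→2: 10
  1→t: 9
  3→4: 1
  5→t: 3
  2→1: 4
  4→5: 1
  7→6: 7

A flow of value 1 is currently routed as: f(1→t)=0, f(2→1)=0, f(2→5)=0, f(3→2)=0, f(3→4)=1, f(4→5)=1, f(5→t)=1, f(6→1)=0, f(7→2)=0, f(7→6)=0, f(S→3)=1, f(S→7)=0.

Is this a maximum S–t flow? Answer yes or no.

No

Residual path S→3→2→5→t has bottleneck 2 > 0.
Pushing 2 along it raises the flow to 3, so the given flow is not maximum.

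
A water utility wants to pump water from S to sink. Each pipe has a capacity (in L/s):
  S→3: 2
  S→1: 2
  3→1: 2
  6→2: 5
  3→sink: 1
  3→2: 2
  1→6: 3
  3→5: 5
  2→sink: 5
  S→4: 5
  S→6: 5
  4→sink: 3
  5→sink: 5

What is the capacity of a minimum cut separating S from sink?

Max flow = 10 (via 4 augmenting paths).
In the residual at optimum, the set reachable from S is {1, 4, 6, S}.
Cut edges: S→3 (cap 2), 4→sink (cap 3), 6→2 (cap 5). Sum = 10.

10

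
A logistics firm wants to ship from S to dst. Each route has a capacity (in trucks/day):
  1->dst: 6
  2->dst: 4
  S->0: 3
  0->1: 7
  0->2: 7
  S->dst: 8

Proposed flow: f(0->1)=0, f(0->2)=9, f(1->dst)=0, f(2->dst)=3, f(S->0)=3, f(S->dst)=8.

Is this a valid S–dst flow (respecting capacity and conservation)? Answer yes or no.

No

Capacity violated on 0->2: flow 9 > capacity 7.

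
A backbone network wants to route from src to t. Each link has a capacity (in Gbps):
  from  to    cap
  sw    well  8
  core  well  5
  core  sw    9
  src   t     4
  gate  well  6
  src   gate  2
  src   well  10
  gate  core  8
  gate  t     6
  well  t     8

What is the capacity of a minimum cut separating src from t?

Max flow = 14 (via 3 augmenting paths).
In the residual at optimum, the set reachable from src is {src, well}.
Cut edges: src->gate (cap 2), src->t (cap 4), well->t (cap 8). Sum = 14.

14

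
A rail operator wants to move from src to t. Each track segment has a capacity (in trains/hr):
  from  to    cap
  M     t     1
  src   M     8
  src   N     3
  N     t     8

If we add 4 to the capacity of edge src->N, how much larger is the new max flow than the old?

Original max flow = 4.
After raising cap(src->N), augmenting paths through that edge carry 4 more units.
New max flow = 8. Increase = 4.

4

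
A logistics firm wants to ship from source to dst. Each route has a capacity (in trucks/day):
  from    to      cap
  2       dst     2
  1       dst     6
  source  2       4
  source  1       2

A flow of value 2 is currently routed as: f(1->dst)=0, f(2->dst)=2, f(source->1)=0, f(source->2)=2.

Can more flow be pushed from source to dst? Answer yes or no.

Yes

Residual path source->1->dst has bottleneck 2 > 0.
Pushing 2 along it raises the flow to 4, so the given flow is not maximum.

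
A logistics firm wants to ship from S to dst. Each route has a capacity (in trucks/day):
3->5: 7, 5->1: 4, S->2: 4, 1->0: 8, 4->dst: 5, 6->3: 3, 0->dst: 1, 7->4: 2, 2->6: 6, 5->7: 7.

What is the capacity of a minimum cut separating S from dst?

3

Max flow = 3 (via 2 augmenting paths).
In the residual at optimum, the set reachable from S is {2, 6, S}.
Cut edges: 6->3 (cap 3). Sum = 3.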